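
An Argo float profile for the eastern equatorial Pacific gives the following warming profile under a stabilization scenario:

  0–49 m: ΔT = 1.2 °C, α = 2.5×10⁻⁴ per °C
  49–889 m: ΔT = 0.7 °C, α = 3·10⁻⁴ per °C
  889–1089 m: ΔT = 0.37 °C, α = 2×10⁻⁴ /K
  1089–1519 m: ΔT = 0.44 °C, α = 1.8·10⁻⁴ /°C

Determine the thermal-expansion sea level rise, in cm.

0–49 m: 49 × 1.2 × 2.5×10⁻⁴ = 0.01470 m
Layer 2: 0.7 × 3×10⁻⁴ × 840 = 0.17640 m
200 × 0.37 × 2×10⁻⁴ = 0.01480 m
1089–1519 m: 430 × 0.44 × 1.8×10⁻⁴ = 0.034056 m
Δh = 0.01470 + 0.17640 + 0.01480 + 0.034056 = 0.239956 m ≈ 24.0 cm

24.0 cm of thermosteric rise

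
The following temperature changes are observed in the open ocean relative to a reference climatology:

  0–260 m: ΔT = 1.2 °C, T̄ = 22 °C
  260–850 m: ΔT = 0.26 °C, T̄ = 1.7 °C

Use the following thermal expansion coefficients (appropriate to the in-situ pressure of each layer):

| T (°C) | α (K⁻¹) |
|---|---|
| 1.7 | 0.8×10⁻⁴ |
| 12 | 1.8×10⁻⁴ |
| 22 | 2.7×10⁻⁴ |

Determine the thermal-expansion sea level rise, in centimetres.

about 9.65 cm

Layer 1 at 22 °C → α = 2.7×10⁻⁴ K⁻¹
Layer 2 at 1.7 °C → α = 0.8×10⁻⁴ K⁻¹
260 × 2.7×10⁻⁴ × 1.2 = 0.08424 m
590 × 0.26 × 0.8×10⁻⁴ = 0.012272 m
Δh = 0.08424 + 0.012272 = 0.096512 m ≈ 9.65 cm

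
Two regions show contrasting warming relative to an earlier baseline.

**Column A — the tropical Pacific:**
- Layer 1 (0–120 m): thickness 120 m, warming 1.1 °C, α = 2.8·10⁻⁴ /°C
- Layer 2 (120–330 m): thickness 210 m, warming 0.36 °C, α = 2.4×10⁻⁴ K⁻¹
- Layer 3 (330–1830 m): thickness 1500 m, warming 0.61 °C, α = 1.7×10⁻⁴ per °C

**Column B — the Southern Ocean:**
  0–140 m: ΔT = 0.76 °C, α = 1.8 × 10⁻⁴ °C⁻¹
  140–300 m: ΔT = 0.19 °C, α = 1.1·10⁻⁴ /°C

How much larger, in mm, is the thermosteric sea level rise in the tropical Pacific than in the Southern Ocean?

A 0–120 m: 2.8×10⁻⁴ × 120 × 1.1 = 0.03696 m
A Layer 2: 210 × 2.4×10⁻⁴ × 0.36 = 0.018144 m
A 330–1830 m: 0.61 × 1.7×10⁻⁴ × 1500 = 0.15555 m
A total: 0.210654 m
B Layer 1: 0.76 × 1.8×10⁻⁴ × 140 = 0.019152 m
B 140–300 m: 160 × 0.19 × 1.1×10⁻⁴ = 0.003344 m
B total: 0.022496 m
Difference: 0.210654 − 0.022496 = 0.188158 m

190 mm larger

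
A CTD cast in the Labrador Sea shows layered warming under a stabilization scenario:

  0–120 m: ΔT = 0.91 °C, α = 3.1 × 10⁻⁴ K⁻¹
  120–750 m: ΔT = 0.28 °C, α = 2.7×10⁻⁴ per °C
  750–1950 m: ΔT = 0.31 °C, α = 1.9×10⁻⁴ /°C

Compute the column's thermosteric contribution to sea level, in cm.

about 15 cm

0.91 × 3.1×10⁻⁴ × 120 = 0.033852 m
Layer 2: 2.7×10⁻⁴ × 0.28 × 630 = 0.047628 m
Layer 3: 1200 × 0.31 × 1.9×10⁻⁴ = 0.07068 m
Δh = 0.033852 + 0.047628 + 0.07068 = 0.15216 m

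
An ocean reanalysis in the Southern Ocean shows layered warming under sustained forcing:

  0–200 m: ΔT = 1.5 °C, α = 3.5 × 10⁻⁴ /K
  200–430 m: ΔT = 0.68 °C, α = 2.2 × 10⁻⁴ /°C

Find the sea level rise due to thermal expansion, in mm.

Δh ≈ 139 mm

Layer 1: 3.5×10⁻⁴ × 1.5 × 200 = 0.10500 m
200–430 m: 0.68 × 230 × 2.2×10⁻⁴ = 0.034408 m
Δh = 0.10500 + 0.034408 = 0.139408 m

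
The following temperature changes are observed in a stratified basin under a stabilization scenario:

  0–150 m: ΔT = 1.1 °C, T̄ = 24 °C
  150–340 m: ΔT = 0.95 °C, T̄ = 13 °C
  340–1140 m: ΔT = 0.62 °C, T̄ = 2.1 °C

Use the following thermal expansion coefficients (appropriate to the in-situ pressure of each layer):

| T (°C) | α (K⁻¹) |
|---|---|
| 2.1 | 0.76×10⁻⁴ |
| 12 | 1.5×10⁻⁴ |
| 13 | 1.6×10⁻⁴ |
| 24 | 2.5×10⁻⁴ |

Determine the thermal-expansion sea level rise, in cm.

Δh = 11 cm

Layer 1 at 24 °C → α = 2.5×10⁻⁴ K⁻¹
Layer 2 at 13 °C → α = 1.6×10⁻⁴ K⁻¹
Layer 3 at 2.1 °C → α = 0.76×10⁻⁴ K⁻¹
1.1 × 2.5×10⁻⁴ × 150 = 0.04125 m
Layer 2: 0.95 × 190 × 1.6×10⁻⁴ = 0.02888 m
340–1140 m: 0.76×10⁻⁴ × 800 × 0.62 = 0.037696 m
Δh = 0.04125 + 0.02888 + 0.037696 = 0.107826 m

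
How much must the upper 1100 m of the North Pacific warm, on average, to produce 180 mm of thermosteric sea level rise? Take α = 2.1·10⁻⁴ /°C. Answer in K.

ΔT = Δh/(αH) = 0.18 / (2.1×10⁻⁴ × 1100) ≈ 0.7792 K

ΔT ≈ 0.779 K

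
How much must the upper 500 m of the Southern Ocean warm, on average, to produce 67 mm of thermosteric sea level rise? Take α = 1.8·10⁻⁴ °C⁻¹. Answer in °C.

ΔT = Δh/(αH) = 0.067 / (1.8×10⁻⁴ × 500) ≈ 0.7444 °C

0.744 °C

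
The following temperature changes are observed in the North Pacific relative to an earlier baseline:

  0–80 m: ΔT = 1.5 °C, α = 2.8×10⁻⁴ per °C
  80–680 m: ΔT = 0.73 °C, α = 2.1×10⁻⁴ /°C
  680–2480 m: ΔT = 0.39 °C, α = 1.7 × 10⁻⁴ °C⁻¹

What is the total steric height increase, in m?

0.24 m

0–80 m: 80 × 2.8×10⁻⁴ × 1.5 = 0.03360 m
Layer 2: 600 × 0.73 × 2.1×10⁻⁴ = 0.09198 m
0.39 × 1.7×10⁻⁴ × 1800 = 0.11934 m
Δh = 0.03360 + 0.09198 + 0.11934 = 0.24492 m ≈ 0.24 m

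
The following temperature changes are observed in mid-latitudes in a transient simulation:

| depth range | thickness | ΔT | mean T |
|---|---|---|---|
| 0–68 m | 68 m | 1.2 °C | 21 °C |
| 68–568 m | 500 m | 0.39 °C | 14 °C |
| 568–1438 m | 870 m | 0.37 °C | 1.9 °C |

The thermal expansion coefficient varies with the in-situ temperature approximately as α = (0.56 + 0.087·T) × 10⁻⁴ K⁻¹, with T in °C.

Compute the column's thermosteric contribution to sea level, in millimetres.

about 77 mm

Layer 1: α = (0.56 + 0.087×21)×10⁻⁴ = 2.387×10⁻⁴ K⁻¹
Layer 2: α = (0.56 + 0.087×14)×10⁻⁴ = 1.778×10⁻⁴ K⁻¹
Layer 3: α = (0.56 + 0.087×1.9)×10⁻⁴ = 0.7253×10⁻⁴ K⁻¹
Layer 1: 68 × 1.2 × 2.387×10⁻⁴ = 0.01947792 m
68–568 m: 500 × 1.778×10⁻⁴ × 0.39 = 0.034671 m
Layer 3: 0.7253×10⁻⁴ × 0.37 × 870 = 0.023347407 m
Δh = 0.01947792 + 0.034671 + 0.023347407 = 0.077496327 m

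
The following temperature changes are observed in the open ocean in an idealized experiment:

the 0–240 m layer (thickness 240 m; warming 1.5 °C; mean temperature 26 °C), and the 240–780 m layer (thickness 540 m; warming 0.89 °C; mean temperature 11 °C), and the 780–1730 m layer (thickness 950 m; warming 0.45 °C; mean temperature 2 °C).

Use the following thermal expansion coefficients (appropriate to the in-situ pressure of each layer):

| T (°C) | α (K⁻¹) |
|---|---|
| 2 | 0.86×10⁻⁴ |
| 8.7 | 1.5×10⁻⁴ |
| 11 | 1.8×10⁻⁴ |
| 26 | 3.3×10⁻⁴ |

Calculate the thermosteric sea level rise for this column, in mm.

Δh ≈ 242 mm

Layer 1 at 26 °C → α = 3.3×10⁻⁴ K⁻¹
Layer 2 at 11 °C → α = 1.8×10⁻⁴ K⁻¹
Layer 3 at 2 °C → α = 0.86×10⁻⁴ K⁻¹
Layer 1: 240 × 1.5 × 3.3×10⁻⁴ = 0.11880 m
Layer 2: 540 × 0.89 × 1.8×10⁻⁴ = 0.086508 m
950 × 0.86×10⁻⁴ × 0.45 = 0.036765 m
Δh = 0.11880 + 0.086508 + 0.036765 = 0.242073 m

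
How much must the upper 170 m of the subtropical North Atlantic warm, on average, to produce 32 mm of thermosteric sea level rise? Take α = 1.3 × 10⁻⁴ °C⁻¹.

about 1.45 °C

ΔT = Δh/(αH) = 0.032 / (1.3×10⁻⁴ × 170) ≈ 1.448 °C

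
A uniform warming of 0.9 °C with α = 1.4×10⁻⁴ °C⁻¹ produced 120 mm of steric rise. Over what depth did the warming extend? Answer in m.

H ≈ 950 m

H = Δh/(αΔT) = 0.12 / (1.4×10⁻⁴ × 0.9) ≈ 952.4 m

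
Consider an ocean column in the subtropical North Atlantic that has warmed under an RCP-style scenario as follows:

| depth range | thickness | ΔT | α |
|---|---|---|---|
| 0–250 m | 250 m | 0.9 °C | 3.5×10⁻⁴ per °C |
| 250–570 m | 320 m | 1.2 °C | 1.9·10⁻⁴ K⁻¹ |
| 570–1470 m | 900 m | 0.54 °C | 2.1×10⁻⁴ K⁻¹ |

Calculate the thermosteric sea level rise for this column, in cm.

25.4 cm of thermosteric rise

0–250 m: 0.9 × 3.5×10⁻⁴ × 250 = 0.07875 m
Layer 2: 1.2 × 320 × 1.9×10⁻⁴ = 0.07296 m
Layer 3: 2.1×10⁻⁴ × 0.54 × 900 = 0.10206 m
Δh = 0.07875 + 0.07296 + 0.10206 = 0.25377 m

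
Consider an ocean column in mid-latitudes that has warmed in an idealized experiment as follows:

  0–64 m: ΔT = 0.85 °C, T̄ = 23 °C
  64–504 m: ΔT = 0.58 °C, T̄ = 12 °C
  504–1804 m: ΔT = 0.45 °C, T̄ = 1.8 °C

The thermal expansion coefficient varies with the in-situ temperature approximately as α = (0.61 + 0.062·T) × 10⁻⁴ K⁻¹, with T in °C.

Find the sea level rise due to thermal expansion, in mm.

Layer 1: α = (0.61 + 0.062×23)×10⁻⁴ = 2.036×10⁻⁴ K⁻¹
Layer 2: α = (0.61 + 0.062×12)×10⁻⁴ = 1.354×10⁻⁴ K⁻¹
Layer 3: α = (0.61 + 0.062×1.8)×10⁻⁴ = 0.7216×10⁻⁴ K⁻¹
0–64 m: 0.85 × 2.036×10⁻⁴ × 64 = 0.01107584 m
Layer 2: 440 × 0.58 × 1.354×10⁻⁴ = 0.03455408 m
Layer 3: 1300 × 0.7216×10⁻⁴ × 0.45 = 0.0422136 m
Δh = 0.01107584 + 0.03455408 + 0.0422136 = 0.08784352 m

about 87.8 mm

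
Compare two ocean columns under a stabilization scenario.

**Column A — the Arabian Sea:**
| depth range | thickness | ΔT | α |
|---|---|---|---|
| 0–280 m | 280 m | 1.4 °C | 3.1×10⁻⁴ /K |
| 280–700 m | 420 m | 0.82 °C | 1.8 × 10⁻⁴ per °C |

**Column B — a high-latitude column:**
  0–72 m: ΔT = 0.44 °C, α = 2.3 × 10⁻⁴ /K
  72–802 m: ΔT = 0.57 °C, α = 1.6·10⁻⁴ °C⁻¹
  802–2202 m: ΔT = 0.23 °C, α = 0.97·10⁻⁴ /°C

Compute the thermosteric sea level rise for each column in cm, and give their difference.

A: 18 cm; B: 11 cm; difference 7.8 cm

A 0–280 m: 1.4 × 280 × 3.1×10⁻⁴ = 0.12152 m
A 280–700 m: 420 × 1.8×10⁻⁴ × 0.82 = 0.061992 m
A total: 0.183512 m
B 0–72 m: 2.3×10⁻⁴ × 72 × 0.44 = 0.0072864 m
B 730 × 0.57 × 1.6×10⁻⁴ = 0.066576 m
B 1400 × 0.23 × 0.97×10⁻⁴ = 0.031234 m
B total: 0.1050964 m
Difference: 0.183512 − 0.1050964 = 0.0784156 m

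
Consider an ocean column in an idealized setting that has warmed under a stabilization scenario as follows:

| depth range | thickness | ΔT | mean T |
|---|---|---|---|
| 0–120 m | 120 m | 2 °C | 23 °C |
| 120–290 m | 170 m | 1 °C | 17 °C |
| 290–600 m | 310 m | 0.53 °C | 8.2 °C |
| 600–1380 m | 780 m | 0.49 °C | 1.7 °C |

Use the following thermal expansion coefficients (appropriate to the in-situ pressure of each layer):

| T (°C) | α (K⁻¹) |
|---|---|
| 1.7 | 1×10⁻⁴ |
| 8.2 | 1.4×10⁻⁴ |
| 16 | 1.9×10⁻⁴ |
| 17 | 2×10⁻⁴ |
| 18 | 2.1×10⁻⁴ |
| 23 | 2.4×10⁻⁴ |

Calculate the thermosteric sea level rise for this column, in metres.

0.153 m of thermosteric rise

Layer 1 at 23 °C → α = 2.4×10⁻⁴ K⁻¹
Layer 2 at 17 °C → α = 2×10⁻⁴ K⁻¹
Layer 3 at 8.2 °C → α = 1.4×10⁻⁴ K⁻¹
Layer 4 at 1.7 °C → α = 1×10⁻⁴ K⁻¹
Layer 1: 2.4×10⁻⁴ × 120 × 2 = 0.05760 m
1 × 170 × 2×10⁻⁴ = 0.03400 m
290–600 m: 1.4×10⁻⁴ × 310 × 0.53 = 0.023002 m
Layer 4: 780 × 1×10⁻⁴ × 0.49 = 0.03822 m
Δh = 0.05760 + 0.03400 + 0.023002 + 0.03822 = 0.152822 m ≈ 0.153 m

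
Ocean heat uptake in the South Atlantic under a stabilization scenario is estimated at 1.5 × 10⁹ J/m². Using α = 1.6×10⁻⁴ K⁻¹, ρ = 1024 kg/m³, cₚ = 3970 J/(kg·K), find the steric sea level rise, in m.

0.0590 m

Δh = αQ/(ρcₚ) = 1.6×10⁻⁴ × 1.5×10⁹ / (1024 × 3970) ≈ 0.059037 m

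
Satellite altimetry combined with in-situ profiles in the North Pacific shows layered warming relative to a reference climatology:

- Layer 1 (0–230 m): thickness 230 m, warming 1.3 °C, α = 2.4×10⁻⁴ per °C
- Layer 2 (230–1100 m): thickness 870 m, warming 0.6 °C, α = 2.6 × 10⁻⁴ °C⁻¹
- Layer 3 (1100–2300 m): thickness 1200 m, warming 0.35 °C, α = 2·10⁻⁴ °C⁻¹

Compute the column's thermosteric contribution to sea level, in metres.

about 0.291 m

230 × 2.4×10⁻⁴ × 1.3 = 0.07176 m
Layer 2: 870 × 0.6 × 2.6×10⁻⁴ = 0.13572 m
2×10⁻⁴ × 1200 × 0.35 = 0.08400 m
Δh = 0.07176 + 0.13572 + 0.08400 = 0.29148 m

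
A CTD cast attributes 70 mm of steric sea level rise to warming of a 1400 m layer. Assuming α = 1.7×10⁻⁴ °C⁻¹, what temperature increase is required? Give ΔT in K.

ΔT ≈ 0.29 K

ΔT = Δh/(αH) = 0.07 / (1.7×10⁻⁴ × 1400) ≈ 0.2941 K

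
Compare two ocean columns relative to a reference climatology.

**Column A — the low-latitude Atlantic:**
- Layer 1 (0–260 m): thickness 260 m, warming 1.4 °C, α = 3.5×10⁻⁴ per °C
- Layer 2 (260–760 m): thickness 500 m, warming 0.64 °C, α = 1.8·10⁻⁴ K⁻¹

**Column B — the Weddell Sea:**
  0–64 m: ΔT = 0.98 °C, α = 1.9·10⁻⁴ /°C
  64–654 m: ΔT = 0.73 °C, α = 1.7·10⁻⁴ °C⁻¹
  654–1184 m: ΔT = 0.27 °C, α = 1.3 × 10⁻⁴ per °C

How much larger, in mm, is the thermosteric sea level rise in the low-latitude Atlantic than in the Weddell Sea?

A 0–260 m: 3.5×10⁻⁴ × 260 × 1.4 = 0.12740 m
A Layer 2: 500 × 0.64 × 1.8×10⁻⁴ = 0.05760 m
A total: 0.18500 m
B 1.9×10⁻⁴ × 64 × 0.98 = 0.0119168 m
B Layer 2: 1.7×10⁻⁴ × 0.73 × 590 = 0.073219 m
B Layer 3: 530 × 0.27 × 1.3×10⁻⁴ = 0.018603 m
B total: 0.1037388 m
Difference: 0.18500 − 0.1037388 = 0.0812612 m

Δh_A − Δh_B ≈ 81 mm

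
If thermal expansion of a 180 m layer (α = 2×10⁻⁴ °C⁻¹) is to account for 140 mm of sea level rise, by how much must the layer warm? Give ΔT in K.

ΔT = Δh/(αH) = 0.14 / (2×10⁻⁴ × 180) ≈ 3.889 K

ΔT ≈ 3.89 K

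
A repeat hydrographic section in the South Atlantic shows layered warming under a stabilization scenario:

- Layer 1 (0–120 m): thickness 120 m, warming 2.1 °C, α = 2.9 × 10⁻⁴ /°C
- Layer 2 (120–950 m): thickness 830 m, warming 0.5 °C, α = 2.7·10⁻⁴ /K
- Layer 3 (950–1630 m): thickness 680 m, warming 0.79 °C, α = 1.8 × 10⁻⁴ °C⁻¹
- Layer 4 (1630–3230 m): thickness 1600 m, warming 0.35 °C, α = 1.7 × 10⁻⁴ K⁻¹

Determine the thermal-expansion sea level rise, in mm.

2.9×10⁻⁴ × 2.1 × 120 = 0.07308 m
Layer 2: 830 × 0.5 × 2.7×10⁻⁴ = 0.11205 m
Layer 3: 0.79 × 680 × 1.8×10⁻⁴ = 0.096696 m
Layer 4: 1.7×10⁻⁴ × 1600 × 0.35 = 0.09520 m
Δh = 0.07308 + 0.11205 + 0.096696 + 0.09520 = 0.377026 m ≈ 377 mm

Δh ≈ 377 mm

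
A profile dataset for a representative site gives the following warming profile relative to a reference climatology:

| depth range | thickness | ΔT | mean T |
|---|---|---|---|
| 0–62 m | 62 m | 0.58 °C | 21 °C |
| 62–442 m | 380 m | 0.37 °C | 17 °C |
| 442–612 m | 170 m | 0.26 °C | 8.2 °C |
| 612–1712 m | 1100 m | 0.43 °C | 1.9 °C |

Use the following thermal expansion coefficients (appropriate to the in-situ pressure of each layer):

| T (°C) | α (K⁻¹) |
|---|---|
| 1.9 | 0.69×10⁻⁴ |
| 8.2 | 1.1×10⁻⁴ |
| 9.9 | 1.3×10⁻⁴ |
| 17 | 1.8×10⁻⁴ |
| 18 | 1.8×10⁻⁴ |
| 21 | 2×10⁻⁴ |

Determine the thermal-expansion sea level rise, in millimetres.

Layer 1 at 21 °C → α = 2×10⁻⁴ K⁻¹
Layer 2 at 17 °C → α = 1.8×10⁻⁴ K⁻¹
Layer 3 at 8.2 °C → α = 1.1×10⁻⁴ K⁻¹
Layer 4 at 1.9 °C → α = 0.69×10⁻⁴ K⁻¹
Layer 1: 0.58 × 2×10⁻⁴ × 62 = 0.007192 m
Layer 2: 0.37 × 380 × 1.8×10⁻⁴ = 0.025308 m
442–612 m: 1.1×10⁻⁴ × 0.26 × 170 = 0.004862 m
612–1712 m: 1100 × 0.43 × 0.69×10⁻⁴ = 0.032637 m
Δh = 0.007192 + 0.025308 + 0.004862 + 0.032637 = 0.069999 m

about 70.0 mm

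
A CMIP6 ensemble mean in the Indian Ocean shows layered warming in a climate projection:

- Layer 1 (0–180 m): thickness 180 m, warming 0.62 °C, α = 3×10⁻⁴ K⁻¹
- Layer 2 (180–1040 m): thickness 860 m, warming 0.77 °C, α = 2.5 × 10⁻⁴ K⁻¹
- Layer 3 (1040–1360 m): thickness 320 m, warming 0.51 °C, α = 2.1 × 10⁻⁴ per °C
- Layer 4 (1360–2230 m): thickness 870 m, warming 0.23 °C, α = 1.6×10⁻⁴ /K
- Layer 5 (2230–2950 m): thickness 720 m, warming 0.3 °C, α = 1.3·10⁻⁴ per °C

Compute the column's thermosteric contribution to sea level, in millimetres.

3×10⁻⁴ × 0.62 × 180 = 0.03348 m
860 × 0.77 × 2.5×10⁻⁴ = 0.16555 m
1040–1360 m: 320 × 2.1×10⁻⁴ × 0.51 = 0.034272 m
Layer 4: 870 × 0.23 × 1.6×10⁻⁴ = 0.032016 m
Layer 5: 0.3 × 720 × 1.3×10⁻⁴ = 0.02808 m
Δh = 0.03348 + 0.16555 + 0.034272 + 0.032016 + 0.02808 = 0.293398 m

290 mm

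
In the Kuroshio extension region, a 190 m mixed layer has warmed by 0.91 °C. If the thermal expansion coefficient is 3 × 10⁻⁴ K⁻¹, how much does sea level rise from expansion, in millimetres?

about 51.9 mm

Δh = αΔT·H = 3×10⁻⁴ × 0.91 × 190 = 0.05187 m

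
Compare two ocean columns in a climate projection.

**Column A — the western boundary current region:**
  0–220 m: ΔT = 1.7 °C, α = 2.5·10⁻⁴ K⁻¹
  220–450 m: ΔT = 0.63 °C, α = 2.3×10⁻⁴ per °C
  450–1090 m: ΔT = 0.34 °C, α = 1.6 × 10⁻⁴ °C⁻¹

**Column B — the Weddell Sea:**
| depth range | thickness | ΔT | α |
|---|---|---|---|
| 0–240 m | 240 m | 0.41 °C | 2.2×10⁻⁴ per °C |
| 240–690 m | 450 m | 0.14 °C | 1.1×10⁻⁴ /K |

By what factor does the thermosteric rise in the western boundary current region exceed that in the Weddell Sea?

5.66

A 220 × 1.7 × 2.5×10⁻⁴ = 0.09350 m
A 230 × 0.63 × 2.3×10⁻⁴ = 0.033327 m
A Layer 3: 640 × 1.6×10⁻⁴ × 0.34 = 0.034816 m
A total: 0.161643 m
B 0–240 m: 0.41 × 2.2×10⁻⁴ × 240 = 0.021648 m
B Layer 2: 0.14 × 1.1×10⁻⁴ × 450 = 0.00693 m
B total: 0.028578 m
Ratio: 0.161643 / 0.028578 ≈ 5.656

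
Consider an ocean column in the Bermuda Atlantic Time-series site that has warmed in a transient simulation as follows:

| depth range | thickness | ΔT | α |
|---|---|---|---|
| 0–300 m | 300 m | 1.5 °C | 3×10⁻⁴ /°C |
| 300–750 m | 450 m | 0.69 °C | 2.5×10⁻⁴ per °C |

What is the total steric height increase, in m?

0.21 m

Layer 1: 1.5 × 300 × 3×10⁻⁴ = 0.13500 m
300–750 m: 2.5×10⁻⁴ × 0.69 × 450 = 0.077625 m
Δh = 0.13500 + 0.077625 = 0.212625 m ≈ 0.21 m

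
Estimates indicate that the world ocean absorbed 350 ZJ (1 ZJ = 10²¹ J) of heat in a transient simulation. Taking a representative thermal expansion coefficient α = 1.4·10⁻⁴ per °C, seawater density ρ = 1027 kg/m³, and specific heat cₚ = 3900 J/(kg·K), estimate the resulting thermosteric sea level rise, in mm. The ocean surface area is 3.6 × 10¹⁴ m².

34.0 mm of thermosteric rise

Per unit area: Q = 350×10²¹ / (3.6×10¹⁴) ≈ 9.722×10⁸ J/m²
Δh = αQ/(ρcₚ) = 1.4×10⁻⁴ × 9.722×10⁸ / (1027 × 3900) ≈ 0.033982 m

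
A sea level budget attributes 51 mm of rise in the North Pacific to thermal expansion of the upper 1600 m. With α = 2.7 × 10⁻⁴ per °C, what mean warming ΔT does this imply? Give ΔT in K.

ΔT = Δh/(αH) = 0.051 / (2.7×10⁻⁴ × 1600) ≈ 0.1181 K

about 0.12 K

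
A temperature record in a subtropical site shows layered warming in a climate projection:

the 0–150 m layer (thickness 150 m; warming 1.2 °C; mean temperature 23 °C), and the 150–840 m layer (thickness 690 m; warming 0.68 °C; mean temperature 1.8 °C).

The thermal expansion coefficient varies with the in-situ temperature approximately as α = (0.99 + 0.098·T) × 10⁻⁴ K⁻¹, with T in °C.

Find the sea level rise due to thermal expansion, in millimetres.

Layer 1: α = (0.99 + 0.098×23)×10⁻⁴ = 3.244×10⁻⁴ K⁻¹
Layer 2: α = (0.99 + 0.098×1.8)×10⁻⁴ = 1.1664×10⁻⁴ K⁻¹
150 × 3.244×10⁻⁴ × 1.2 = 0.058392 m
0.68 × 690 × 1.1664×10⁻⁴ = 0.054727488 m
Δh = 0.058392 + 0.054727488 = 0.113119488 m

110 mm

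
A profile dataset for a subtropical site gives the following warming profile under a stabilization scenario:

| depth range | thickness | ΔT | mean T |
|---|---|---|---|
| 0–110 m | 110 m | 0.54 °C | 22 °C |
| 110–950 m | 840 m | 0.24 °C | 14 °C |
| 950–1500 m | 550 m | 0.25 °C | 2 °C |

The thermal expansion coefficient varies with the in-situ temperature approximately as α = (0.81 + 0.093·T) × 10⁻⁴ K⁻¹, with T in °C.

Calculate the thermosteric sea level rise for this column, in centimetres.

Δh = 7.32 cm

Layer 1: α = (0.81 + 0.093×22)×10⁻⁴ = 2.856×10⁻⁴ K⁻¹
Layer 2: α = (0.81 + 0.093×14)×10⁻⁴ = 2.112×10⁻⁴ K⁻¹
Layer 3: α = (0.81 + 0.093×2)×10⁻⁴ = 0.996×10⁻⁴ K⁻¹
0.54 × 2.856×10⁻⁴ × 110 = 0.01696464 m
110–950 m: 2.112×10⁻⁴ × 0.24 × 840 = 0.04257792 m
Layer 3: 550 × 0.25 × 0.996×10⁻⁴ = 0.013695 m
Δh = 0.01696464 + 0.04257792 + 0.013695 = 0.07323756 m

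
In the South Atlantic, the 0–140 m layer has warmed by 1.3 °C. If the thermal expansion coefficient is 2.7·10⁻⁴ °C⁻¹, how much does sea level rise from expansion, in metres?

Δh = αΔT·H = 2.7×10⁻⁴ × 1.3 × 140 = 0.04914 m

Δh ≈ 0.049 m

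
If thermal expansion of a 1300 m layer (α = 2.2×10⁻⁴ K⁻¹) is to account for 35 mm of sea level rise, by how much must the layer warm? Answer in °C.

about 0.122 °C

ΔT = Δh/(αH) = 0.035 / (2.2×10⁻⁴ × 1300) ≈ 0.1224 °C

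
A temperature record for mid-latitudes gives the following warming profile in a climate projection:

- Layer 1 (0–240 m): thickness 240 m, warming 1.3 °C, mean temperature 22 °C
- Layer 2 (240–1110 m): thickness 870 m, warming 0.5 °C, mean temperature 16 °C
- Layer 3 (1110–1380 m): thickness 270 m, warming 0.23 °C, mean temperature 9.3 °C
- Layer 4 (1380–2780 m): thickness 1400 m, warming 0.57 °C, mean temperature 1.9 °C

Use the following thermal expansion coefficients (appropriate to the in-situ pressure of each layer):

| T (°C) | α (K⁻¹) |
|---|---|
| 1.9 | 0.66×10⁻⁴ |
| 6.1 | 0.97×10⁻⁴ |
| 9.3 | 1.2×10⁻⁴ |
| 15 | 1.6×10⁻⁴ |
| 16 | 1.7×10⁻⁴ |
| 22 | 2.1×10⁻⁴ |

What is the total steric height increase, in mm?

Layer 1 at 22 °C → α = 2.1×10⁻⁴ K⁻¹
Layer 2 at 16 °C → α = 1.7×10⁻⁴ K⁻¹
Layer 3 at 9.3 °C → α = 1.2×10⁻⁴ K⁻¹
Layer 4 at 1.9 °C → α = 0.66×10⁻⁴ K⁻¹
0–240 m: 240 × 1.3 × 2.1×10⁻⁴ = 0.06552 m
870 × 1.7×10⁻⁴ × 0.5 = 0.07395 m
Layer 3: 1.2×10⁻⁴ × 0.23 × 270 = 0.007452 m
0.57 × 1400 × 0.66×10⁻⁴ = 0.052668 m
Δh = 0.06552 + 0.07395 + 0.007452 + 0.052668 = 0.19959 m

200 mm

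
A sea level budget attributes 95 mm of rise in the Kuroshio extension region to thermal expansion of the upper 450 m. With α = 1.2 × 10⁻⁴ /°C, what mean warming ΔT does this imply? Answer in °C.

ΔT = Δh/(αH) = 0.095 / (1.2×10⁻⁴ × 450) ≈ 1.759 °C

1.76 °C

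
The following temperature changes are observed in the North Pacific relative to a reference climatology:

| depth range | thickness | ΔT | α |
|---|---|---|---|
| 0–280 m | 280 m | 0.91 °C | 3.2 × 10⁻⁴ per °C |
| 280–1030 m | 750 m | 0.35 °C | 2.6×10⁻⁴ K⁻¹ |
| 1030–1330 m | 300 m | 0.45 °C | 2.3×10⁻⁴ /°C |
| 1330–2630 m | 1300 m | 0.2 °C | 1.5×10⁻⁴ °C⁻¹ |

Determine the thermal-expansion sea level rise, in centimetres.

0–280 m: 280 × 0.91 × 3.2×10⁻⁴ = 0.081536 m
280–1030 m: 0.35 × 750 × 2.6×10⁻⁴ = 0.06825 m
0.45 × 300 × 2.3×10⁻⁴ = 0.03105 m
0.2 × 1300 × 1.5×10⁻⁴ = 0.03900 m
Δh = 0.081536 + 0.06825 + 0.03105 + 0.03900 = 0.219836 m

22 cm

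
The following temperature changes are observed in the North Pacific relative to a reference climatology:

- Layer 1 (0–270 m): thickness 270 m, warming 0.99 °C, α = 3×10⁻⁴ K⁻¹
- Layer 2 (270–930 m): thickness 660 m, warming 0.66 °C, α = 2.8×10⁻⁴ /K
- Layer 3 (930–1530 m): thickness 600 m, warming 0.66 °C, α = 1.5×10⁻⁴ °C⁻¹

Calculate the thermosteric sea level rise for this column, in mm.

0–270 m: 270 × 3×10⁻⁴ × 0.99 = 0.08019 m
Layer 2: 0.66 × 2.8×10⁻⁴ × 660 = 0.121968 m
930–1530 m: 1.5×10⁻⁴ × 0.66 × 600 = 0.05940 m
Δh = 0.08019 + 0.121968 + 0.05940 = 0.261558 m

260 mm of thermosteric rise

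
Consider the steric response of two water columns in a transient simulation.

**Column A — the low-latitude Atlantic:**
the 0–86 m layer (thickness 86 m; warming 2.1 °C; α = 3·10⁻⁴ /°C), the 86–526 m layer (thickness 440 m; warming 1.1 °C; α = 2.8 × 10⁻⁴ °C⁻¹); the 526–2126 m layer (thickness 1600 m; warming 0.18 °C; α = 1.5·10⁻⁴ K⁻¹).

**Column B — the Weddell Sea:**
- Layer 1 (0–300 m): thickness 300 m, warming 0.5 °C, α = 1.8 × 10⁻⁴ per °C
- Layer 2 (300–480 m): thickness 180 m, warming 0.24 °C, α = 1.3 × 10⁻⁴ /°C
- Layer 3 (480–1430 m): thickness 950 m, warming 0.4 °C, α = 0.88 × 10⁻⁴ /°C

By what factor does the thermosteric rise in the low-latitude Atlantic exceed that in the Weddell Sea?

A 3×10⁻⁴ × 2.1 × 86 = 0.05418 m
A 86–526 m: 2.8×10⁻⁴ × 440 × 1.1 = 0.13552 m
A Layer 3: 0.18 × 1600 × 1.5×10⁻⁴ = 0.04320 m
A total: 0.23290 m
B Layer 1: 1.8×10⁻⁴ × 300 × 0.5 = 0.02700 m
B 300–480 m: 180 × 1.3×10⁻⁴ × 0.24 = 0.005616 m
B Layer 3: 0.4 × 0.88×10⁻⁴ × 950 = 0.03344 m
B total: 0.066056 m
Ratio: 0.23290 / 0.066056 ≈ 3.526

a factor of 3.5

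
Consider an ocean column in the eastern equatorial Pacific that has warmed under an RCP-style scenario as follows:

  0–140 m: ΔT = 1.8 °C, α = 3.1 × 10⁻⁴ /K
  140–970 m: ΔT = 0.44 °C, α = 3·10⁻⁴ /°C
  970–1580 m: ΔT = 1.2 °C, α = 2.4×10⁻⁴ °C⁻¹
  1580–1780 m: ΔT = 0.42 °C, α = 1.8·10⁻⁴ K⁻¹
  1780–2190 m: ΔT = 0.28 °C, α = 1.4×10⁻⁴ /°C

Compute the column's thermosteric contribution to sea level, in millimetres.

Layer 1: 3.1×10⁻⁴ × 140 × 1.8 = 0.07812 m
140–970 m: 0.44 × 830 × 3×10⁻⁴ = 0.10956 m
970–1580 m: 1.2 × 2.4×10⁻⁴ × 610 = 0.17568 m
1.8×10⁻⁴ × 0.42 × 200 = 0.01512 m
1.4×10⁻⁴ × 410 × 0.28 = 0.016072 m
Δh = 0.07812 + 0.10956 + 0.17568 + 0.01512 + 0.016072 = 0.394552 m ≈ 395 mm

Δh ≈ 395 mm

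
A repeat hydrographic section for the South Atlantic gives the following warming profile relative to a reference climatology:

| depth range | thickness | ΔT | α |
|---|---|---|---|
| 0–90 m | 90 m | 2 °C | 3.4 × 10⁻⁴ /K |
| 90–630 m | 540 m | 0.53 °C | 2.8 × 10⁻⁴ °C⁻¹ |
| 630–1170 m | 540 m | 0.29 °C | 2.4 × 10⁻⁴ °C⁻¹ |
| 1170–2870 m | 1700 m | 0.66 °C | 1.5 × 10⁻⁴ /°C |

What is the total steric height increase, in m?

3.4×10⁻⁴ × 2 × 90 = 0.06120 m
90–630 m: 2.8×10⁻⁴ × 540 × 0.53 = 0.080136 m
2.4×10⁻⁴ × 0.29 × 540 = 0.037584 m
1700 × 1.5×10⁻⁴ × 0.66 = 0.16830 m
Δh = 0.06120 + 0.080136 + 0.037584 + 0.16830 = 0.34722 m

Δh ≈ 0.347 m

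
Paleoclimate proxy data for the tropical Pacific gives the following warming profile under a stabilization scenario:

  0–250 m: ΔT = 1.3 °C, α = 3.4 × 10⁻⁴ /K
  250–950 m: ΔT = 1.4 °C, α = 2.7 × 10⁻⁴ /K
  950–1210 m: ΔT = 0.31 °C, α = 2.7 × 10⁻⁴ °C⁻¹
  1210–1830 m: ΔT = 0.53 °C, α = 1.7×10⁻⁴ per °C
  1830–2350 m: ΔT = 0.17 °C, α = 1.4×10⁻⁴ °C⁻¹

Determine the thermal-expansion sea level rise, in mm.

Layer 1: 1.3 × 250 × 3.4×10⁻⁴ = 0.11050 m
1.4 × 2.7×10⁻⁴ × 700 = 0.26460 m
Layer 3: 2.7×10⁻⁴ × 0.31 × 260 = 0.021762 m
1210–1830 m: 620 × 0.53 × 1.7×10⁻⁴ = 0.055862 m
Layer 5: 0.17 × 520 × 1.4×10⁻⁴ = 0.012376 m
Δh = 0.11050 + 0.26460 + 0.021762 + 0.055862 + 0.012376 = 0.46510 m ≈ 465 mm

465 mm of thermosteric rise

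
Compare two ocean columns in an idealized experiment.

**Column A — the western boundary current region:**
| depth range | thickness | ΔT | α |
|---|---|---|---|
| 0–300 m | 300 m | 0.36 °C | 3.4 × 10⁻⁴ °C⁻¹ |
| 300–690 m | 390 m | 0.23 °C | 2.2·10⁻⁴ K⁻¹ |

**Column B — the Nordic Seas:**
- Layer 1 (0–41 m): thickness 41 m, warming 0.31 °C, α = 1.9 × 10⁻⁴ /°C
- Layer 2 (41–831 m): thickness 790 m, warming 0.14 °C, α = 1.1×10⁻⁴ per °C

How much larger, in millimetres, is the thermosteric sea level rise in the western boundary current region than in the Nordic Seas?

A 0–300 m: 3.4×10⁻⁴ × 300 × 0.36 = 0.03672 m
A 300–690 m: 0.23 × 2.2×10⁻⁴ × 390 = 0.019734 m
A total: 0.056454 m
B 0.31 × 1.9×10⁻⁴ × 41 = 0.0024149 m
B 1.1×10⁻⁴ × 790 × 0.14 = 0.012166 m
B total: 0.0145809 m
Difference: 0.056454 − 0.0145809 = 0.0418731 m

Δh_A − Δh_B ≈ 41.9 mm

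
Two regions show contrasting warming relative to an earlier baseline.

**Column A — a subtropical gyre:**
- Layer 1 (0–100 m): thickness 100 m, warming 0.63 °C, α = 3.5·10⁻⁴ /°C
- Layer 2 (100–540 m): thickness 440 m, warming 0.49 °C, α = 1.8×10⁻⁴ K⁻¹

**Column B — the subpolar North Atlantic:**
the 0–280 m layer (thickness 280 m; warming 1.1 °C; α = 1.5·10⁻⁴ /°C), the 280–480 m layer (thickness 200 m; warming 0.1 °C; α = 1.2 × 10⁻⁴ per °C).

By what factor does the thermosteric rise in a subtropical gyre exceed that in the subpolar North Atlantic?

≈ 1.3×

A 0.63 × 100 × 3.5×10⁻⁴ = 0.02205 m
A 440 × 1.8×10⁻⁴ × 0.49 = 0.038808 m
A total: 0.060858 m
B Layer 1: 1.1 × 280 × 1.5×10⁻⁴ = 0.04620 m
B Layer 2: 0.1 × 1.2×10⁻⁴ × 200 = 0.00240 m
B total: 0.04860 m
Ratio: 0.060858 / 0.04860 ≈ 1.252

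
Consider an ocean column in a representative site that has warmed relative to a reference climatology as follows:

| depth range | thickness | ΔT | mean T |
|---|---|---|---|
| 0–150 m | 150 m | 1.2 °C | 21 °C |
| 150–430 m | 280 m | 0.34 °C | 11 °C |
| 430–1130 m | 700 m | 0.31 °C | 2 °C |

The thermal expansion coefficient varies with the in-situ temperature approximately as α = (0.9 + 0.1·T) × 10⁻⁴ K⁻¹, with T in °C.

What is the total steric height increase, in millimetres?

Layer 1: α = (0.9 + 0.1×21)×10⁻⁴ = 3×10⁻⁴ K⁻¹
Layer 2: α = (0.9 + 0.1×11)×10⁻⁴ = 2×10⁻⁴ K⁻¹
Layer 3: α = (0.9 + 0.1×2)×10⁻⁴ = 1.1×10⁻⁴ K⁻¹
Layer 1: 1.2 × 3×10⁻⁴ × 150 = 0.05400 m
150–430 m: 0.34 × 280 × 2×10⁻⁴ = 0.01904 m
Layer 3: 1.1×10⁻⁴ × 0.31 × 700 = 0.02387 m
Δh = 0.05400 + 0.01904 + 0.02387 = 0.09691 m ≈ 97 mm

Δh = 97 mm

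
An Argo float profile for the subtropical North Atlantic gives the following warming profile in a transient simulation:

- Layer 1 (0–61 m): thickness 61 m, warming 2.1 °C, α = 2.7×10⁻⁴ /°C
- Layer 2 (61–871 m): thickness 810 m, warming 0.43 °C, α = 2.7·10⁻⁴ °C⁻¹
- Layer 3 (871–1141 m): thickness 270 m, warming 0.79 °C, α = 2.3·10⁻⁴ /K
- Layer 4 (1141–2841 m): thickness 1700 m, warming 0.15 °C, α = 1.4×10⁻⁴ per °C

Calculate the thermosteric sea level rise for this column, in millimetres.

about 213 mm

Layer 1: 61 × 2.7×10⁻⁴ × 2.1 = 0.034587 m
0.43 × 2.7×10⁻⁴ × 810 = 0.094041 m
Layer 3: 0.79 × 270 × 2.3×10⁻⁴ = 0.049059 m
0.15 × 1.4×10⁻⁴ × 1700 = 0.03570 m
Δh = 0.034587 + 0.094041 + 0.049059 + 0.03570 = 0.213387 m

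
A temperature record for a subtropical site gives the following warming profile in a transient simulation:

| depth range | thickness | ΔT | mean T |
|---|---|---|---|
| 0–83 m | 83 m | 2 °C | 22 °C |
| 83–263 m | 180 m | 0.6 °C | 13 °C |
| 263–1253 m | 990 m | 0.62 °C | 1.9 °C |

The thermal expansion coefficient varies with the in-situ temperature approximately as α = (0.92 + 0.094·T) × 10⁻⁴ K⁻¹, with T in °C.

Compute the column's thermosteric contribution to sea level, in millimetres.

140 mm of thermosteric rise

Layer 1: α = (0.92 + 0.094×22)×10⁻⁴ = 2.988×10⁻⁴ K⁻¹
Layer 2: α = (0.92 + 0.094×13)×10⁻⁴ = 2.142×10⁻⁴ K⁻¹
Layer 3: α = (0.92 + 0.094×1.9)×10⁻⁴ = 1.0986×10⁻⁴ K⁻¹
0–83 m: 2 × 2.988×10⁻⁴ × 83 = 0.0496008 m
83–263 m: 0.6 × 2.142×10⁻⁴ × 180 = 0.0231336 m
Layer 3: 1.0986×10⁻⁴ × 990 × 0.62 = 0.067432068 m
Δh = 0.0496008 + 0.0231336 + 0.067432068 = 0.140166468 m ≈ 140 mm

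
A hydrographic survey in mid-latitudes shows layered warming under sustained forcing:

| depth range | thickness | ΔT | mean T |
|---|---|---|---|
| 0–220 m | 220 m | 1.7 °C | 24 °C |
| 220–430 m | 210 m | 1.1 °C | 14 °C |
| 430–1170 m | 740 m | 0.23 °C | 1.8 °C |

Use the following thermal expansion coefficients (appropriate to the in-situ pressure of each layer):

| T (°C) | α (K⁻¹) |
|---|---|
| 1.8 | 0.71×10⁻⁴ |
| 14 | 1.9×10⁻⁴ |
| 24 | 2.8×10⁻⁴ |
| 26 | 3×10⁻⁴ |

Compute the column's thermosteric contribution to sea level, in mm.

Layer 1 at 24 °C → α = 2.8×10⁻⁴ K⁻¹
Layer 2 at 14 °C → α = 1.9×10⁻⁴ K⁻¹
Layer 3 at 1.8 °C → α = 0.71×10⁻⁴ K⁻¹
0–220 m: 220 × 2.8×10⁻⁴ × 1.7 = 0.10472 m
220–430 m: 1.9×10⁻⁴ × 1.1 × 210 = 0.04389 m
430–1170 m: 0.71×10⁻⁴ × 0.23 × 740 = 0.0120842 m
Δh = 0.10472 + 0.04389 + 0.0120842 = 0.1606942 m

about 161 mm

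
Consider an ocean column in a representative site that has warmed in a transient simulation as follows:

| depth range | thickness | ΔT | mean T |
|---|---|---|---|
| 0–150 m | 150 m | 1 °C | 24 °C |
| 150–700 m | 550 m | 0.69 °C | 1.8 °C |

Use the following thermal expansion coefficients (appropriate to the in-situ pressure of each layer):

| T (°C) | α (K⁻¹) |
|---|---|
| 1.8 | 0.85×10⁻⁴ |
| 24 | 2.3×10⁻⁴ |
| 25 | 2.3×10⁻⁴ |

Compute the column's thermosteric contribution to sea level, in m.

Layer 1 at 24 °C → α = 2.3×10⁻⁴ K⁻¹
Layer 2 at 1.8 °C → α = 0.85×10⁻⁴ K⁻¹
0–150 m: 1 × 2.3×10⁻⁴ × 150 = 0.03450 m
0.85×10⁻⁴ × 0.69 × 550 = 0.0322575 m
Δh = 0.03450 + 0.0322575 = 0.0667575 m

0.0668 m of thermosteric rise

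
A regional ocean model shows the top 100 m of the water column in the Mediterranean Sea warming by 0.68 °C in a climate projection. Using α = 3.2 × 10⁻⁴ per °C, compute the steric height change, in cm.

Δh = αΔT·H = 3.2×10⁻⁴ × 0.68 × 100 = 0.02176 m

Δh ≈ 2.18 cm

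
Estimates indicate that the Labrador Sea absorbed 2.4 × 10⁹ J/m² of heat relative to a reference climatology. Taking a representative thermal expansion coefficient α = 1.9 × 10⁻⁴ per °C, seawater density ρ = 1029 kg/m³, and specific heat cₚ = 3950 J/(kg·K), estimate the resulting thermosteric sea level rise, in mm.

Δh = αQ/(ρcₚ) = 1.9×10⁻⁴ × 2.4×10⁹ / (1029 × 3950) ≈ 0.11219 m

Δh ≈ 110 mm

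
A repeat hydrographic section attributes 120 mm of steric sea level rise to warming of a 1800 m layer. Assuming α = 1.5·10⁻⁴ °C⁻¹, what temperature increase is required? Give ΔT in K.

about 0.444 K

ΔT = Δh/(αH) = 0.12 / (1.5×10⁻⁴ × 1800) ≈ 0.4444 K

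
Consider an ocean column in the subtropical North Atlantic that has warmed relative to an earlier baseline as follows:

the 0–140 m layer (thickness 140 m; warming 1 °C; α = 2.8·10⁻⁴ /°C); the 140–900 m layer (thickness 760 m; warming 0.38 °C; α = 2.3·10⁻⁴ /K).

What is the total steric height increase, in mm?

140 × 2.8×10⁻⁴ × 1 = 0.03920 m
140–900 m: 760 × 2.3×10⁻⁴ × 0.38 = 0.066424 m
Δh = 0.03920 + 0.066424 = 0.105624 m

106 mm of thermosteric rise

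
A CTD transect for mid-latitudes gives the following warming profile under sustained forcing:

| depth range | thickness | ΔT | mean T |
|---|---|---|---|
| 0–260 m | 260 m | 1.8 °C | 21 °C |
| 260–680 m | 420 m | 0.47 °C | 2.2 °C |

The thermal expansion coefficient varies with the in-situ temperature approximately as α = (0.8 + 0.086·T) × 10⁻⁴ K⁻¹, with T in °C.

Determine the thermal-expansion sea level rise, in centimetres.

14.1 cm

Layer 1: α = (0.8 + 0.086×21)×10⁻⁴ = 2.606×10⁻⁴ K⁻¹
Layer 2: α = (0.8 + 0.086×2.2)×10⁻⁴ = 0.9892×10⁻⁴ K⁻¹
0–260 m: 2.606×10⁻⁴ × 260 × 1.8 = 0.1219608 m
0.47 × 0.9892×10⁻⁴ × 420 = 0.019526808 m
Δh = 0.1219608 + 0.019526808 = 0.141487608 m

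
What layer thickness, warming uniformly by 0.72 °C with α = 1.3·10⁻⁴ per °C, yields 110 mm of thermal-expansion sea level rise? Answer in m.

H = Δh/(αΔT) = 0.11 / (1.3×10⁻⁴ × 0.72) ≈ 1175 m

about 1180 m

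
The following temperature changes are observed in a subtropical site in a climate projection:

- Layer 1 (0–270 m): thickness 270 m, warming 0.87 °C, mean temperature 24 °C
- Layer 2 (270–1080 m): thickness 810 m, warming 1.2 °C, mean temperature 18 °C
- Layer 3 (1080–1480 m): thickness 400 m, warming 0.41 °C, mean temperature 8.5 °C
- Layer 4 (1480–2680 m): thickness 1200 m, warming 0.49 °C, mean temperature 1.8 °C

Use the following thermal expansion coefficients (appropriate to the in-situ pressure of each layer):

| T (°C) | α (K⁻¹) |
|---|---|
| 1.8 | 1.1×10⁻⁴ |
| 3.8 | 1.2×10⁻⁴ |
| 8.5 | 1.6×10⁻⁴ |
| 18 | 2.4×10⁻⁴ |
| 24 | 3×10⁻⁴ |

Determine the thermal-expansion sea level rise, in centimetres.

Δh = 39.5 cm

Layer 1 at 24 °C → α = 3×10⁻⁴ K⁻¹
Layer 2 at 18 °C → α = 2.4×10⁻⁴ K⁻¹
Layer 3 at 8.5 °C → α = 1.6×10⁻⁴ K⁻¹
Layer 4 at 1.8 °C → α = 1.1×10⁻⁴ K⁻¹
0.87 × 270 × 3×10⁻⁴ = 0.07047 m
Layer 2: 2.4×10⁻⁴ × 810 × 1.2 = 0.23328 m
Layer 3: 0.41 × 1.6×10⁻⁴ × 400 = 0.02624 m
1.1×10⁻⁴ × 0.49 × 1200 = 0.06468 m
Δh = 0.07047 + 0.23328 + 0.02624 + 0.06468 = 0.39467 m ≈ 39.5 cm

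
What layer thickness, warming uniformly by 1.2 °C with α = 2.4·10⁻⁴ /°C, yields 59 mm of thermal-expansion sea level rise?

H = Δh/(αΔT) = 0.059 / (2.4×10⁻⁴ × 1.2) ≈ 204.9 m

about 200 m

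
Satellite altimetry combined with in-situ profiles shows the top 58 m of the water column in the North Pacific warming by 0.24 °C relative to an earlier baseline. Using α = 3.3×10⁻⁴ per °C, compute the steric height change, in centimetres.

Δh = αΔT·H = 3.3×10⁻⁴ × 0.24 × 58 = 0.0045936 m

0.459 cm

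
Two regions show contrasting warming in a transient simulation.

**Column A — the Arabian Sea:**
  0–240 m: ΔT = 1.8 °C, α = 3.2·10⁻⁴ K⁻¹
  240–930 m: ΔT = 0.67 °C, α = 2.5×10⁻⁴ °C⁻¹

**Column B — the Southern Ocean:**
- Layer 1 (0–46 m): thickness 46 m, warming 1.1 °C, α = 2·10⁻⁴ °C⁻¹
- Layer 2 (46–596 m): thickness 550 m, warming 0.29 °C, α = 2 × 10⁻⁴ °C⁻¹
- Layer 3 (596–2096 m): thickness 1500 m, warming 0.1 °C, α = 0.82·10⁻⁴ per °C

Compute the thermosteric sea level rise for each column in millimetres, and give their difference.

Δh_A ≈ 250 mm, Δh_B ≈ 54 mm; difference ≈ 200 mm

A 0–240 m: 3.2×10⁻⁴ × 240 × 1.8 = 0.13824 m
A 240–930 m: 2.5×10⁻⁴ × 690 × 0.67 = 0.115575 m
A total: 0.253815 m
B 2×10⁻⁴ × 46 × 1.1 = 0.01012 m
B Layer 2: 0.29 × 550 × 2×10⁻⁴ = 0.03190 m
B 596–2096 m: 0.1 × 1500 × 0.82×10⁻⁴ = 0.01230 m
B total: 0.05432 m
Difference: 0.253815 − 0.05432 = 0.199495 m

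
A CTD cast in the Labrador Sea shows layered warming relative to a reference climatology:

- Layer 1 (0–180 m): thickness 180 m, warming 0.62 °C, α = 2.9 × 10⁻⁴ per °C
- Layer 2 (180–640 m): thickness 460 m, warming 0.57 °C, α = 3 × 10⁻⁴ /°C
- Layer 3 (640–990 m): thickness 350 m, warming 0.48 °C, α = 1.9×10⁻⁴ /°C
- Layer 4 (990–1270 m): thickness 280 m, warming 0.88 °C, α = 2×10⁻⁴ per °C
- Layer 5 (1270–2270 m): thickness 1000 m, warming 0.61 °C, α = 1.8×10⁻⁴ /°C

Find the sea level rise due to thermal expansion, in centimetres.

30.2 cm

2.9×10⁻⁴ × 180 × 0.62 = 0.032364 m
0.57 × 3×10⁻⁴ × 460 = 0.07866 m
640–990 m: 0.48 × 350 × 1.9×10⁻⁴ = 0.03192 m
990–1270 m: 2×10⁻⁴ × 0.88 × 280 = 0.04928 m
Layer 5: 1000 × 0.61 × 1.8×10⁻⁴ = 0.10980 m
Δh = 0.032364 + 0.07866 + 0.03192 + 0.04928 + 0.10980 = 0.302024 m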